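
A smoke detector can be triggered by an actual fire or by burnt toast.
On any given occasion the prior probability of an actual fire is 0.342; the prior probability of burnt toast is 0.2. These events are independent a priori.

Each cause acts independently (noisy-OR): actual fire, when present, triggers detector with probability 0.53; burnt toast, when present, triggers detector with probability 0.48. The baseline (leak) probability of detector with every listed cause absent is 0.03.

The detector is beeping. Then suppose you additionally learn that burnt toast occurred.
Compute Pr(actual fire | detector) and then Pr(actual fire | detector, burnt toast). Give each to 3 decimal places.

Pr(actual fire | detector) ≈ 0.713; Pr(actual fire | detector, burnt toast) ≈ 0.444

Under noisy-OR, P(detector | causes) = 1 − (1−0.03)·∏(1−qᵢ) over the active causes.
For the numerator, keep only actual fire=true terms: 0.148866 + 0.052185 = 0.201051
Normalizer over all consistent configurations: 0.03·0.658·0.8 + 0.4956·0.658·0.2 + 0.5441·0.342·0.8 + 0.762932·0.342·0.2 = 0.282064
P(actual fire | detector) = 0.201051/0.282064 ≈ 0.713

With the extra evidence:
Numerator (weight on configurations with actual fire): 0.762932×0.342 = 0.260923
Normalizer over all consistent configurations: 0.4956×0.658 + 0.762932×0.342 = 0.587028
Posterior = 0.260923 / 0.587028 ≈ 0.444
This is intercausal reasoning (explaining away): once burnt toast accounts for the detector, actual fire becomes less likely.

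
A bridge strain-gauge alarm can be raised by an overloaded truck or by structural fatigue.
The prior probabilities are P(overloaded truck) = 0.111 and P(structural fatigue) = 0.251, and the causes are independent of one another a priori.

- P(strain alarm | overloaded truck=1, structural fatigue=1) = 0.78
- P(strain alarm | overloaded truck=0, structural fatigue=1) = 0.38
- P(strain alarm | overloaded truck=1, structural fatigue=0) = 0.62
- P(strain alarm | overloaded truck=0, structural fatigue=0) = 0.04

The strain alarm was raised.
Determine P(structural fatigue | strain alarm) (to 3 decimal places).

Numerator (weight on configurations with structural fatigue): 0.084793 + 0.021732 = 0.106525
The normalizing constant is 0.04×0.889×0.749 + 0.38×0.889×0.251 + 0.62×0.111×0.749 + 0.78×0.111×0.251 = 0.184705
P(structural fatigue | strain alarm) = 0.106525/0.184705 ≈ 0.577

P(structural fatigue | strain alarm) ≈ 0.577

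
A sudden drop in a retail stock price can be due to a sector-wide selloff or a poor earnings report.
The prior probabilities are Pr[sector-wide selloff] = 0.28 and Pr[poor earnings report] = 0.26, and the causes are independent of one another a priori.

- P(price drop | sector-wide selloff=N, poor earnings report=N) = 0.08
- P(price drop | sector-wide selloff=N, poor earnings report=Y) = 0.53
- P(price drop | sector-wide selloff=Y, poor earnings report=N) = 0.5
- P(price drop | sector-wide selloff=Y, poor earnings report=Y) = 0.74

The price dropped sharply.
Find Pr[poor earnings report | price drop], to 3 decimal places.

Pr[poor earnings report | price drop] ≈ 0.511

For the numerator, keep only poor earnings report=true terms: 0.099216 + 0.053872 = 0.153088
Denominator P(price drop): 0.08·0.72·0.74 + 0.53·0.72·0.26 + 0.5·0.28·0.74 + 0.74·0.28·0.26 = 0.299312
P(poor earnings report | price drop) = 0.153088/0.299312 ≈ 0.511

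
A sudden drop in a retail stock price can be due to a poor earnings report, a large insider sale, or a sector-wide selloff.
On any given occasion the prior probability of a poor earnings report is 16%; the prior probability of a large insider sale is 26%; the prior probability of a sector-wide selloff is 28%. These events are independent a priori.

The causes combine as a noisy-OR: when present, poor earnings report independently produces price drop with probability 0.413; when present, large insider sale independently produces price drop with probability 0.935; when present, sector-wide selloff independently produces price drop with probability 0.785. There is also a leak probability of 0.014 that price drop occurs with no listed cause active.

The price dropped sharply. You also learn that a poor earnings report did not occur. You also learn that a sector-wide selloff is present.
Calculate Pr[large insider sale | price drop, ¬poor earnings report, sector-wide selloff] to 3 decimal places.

Pr[large insider sale | price drop, ¬poor earnings report, sector-wide selloff] ≈ 0.305

Under noisy-OR, P(price drop | causes) = 1 − (1−0.014)·∏(1−qᵢ) over the active causes.
Enumerate both values of large insider sale and weight by the priors:
  P(price drop | ¬poor earnings report, sector-wide selloff) = 0.78801×0.74 + 0.986221×0.26
        = 0.583127 + 0.256417 = 0.839544
Configurations with large insider sale contribute 0.256417, so
  P(large insider sale | price drop, ¬poor earnings report, sector-wide selloff) = 0.256417 / 0.839544 ≈ 0.305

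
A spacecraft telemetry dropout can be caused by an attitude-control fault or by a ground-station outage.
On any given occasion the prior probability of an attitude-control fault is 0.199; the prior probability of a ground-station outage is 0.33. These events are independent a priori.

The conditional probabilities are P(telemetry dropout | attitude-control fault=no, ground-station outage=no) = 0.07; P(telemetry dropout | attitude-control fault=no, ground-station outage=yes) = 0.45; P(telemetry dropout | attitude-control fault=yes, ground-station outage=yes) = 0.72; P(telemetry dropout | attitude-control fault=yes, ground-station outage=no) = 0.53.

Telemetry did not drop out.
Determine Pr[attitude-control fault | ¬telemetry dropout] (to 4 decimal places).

Pr[attitude-control fault | ¬telemetry dropout] ≈ 0.1117

Weight on attitude-control fault=true, given the evidence: 0.062665 + 0.018388 = 0.081053
Normalizer over all consistent configurations: 0.93·0.801·0.67 + 0.55·0.801·0.33 + 0.47·0.199·0.67 + 0.28·0.199·0.33 = 0.725538
P(attitude-control fault | ¬telemetry dropout) = 0.081053/0.725538 ≈ 0.1117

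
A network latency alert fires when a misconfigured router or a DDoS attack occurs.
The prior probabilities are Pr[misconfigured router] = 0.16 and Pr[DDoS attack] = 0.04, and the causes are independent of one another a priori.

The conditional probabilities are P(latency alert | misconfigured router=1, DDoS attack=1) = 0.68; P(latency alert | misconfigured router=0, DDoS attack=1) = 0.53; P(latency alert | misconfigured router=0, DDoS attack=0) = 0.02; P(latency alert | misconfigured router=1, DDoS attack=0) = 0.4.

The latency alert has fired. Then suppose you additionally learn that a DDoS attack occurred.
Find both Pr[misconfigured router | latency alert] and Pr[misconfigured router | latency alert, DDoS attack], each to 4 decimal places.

Numerator (weight on configurations with misconfigured router): 0.061440 + 0.004352 = 0.065792
The normalizing constant is 0.02*0.84*0.96 + 0.53*0.84*0.04 + 0.4*0.16*0.96 + 0.68*0.16*0.04 = 0.099728
Posterior = 0.065792 / 0.099728 ≈ 0.6597

With the extra evidence:
For the numerator, keep only misconfigured router=true terms: 0.68*0.16 = 0.108800
Normalizer over all consistent configurations: 0.53*0.84 + 0.68*0.16 = 0.554000
P(misconfigured router | latency alert, DDoS attack) = 0.108800/0.554000 ≈ 0.1964

Pr[misconfigured router | latency alert] ≈ 0.6597; Pr[misconfigured router | latency alert, DDoS attack] ≈ 0.1964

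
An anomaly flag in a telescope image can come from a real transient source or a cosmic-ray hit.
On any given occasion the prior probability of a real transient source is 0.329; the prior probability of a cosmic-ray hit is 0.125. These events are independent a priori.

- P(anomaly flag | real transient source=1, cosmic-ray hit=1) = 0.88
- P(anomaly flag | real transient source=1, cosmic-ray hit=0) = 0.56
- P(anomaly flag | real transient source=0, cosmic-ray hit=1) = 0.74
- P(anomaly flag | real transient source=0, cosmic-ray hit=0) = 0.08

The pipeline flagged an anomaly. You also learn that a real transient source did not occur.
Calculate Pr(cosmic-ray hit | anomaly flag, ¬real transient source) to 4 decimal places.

Pr(cosmic-ray hit | anomaly flag, ¬real transient source) ≈ 0.5692

For the numerator, keep only cosmic-ray hit=true terms: 0.74*0.125 = 0.092500
The normalizing constant is 0.08*0.875 + 0.74*0.125 = 0.162500
Posterior = 0.092500 / 0.162500 ≈ 0.5692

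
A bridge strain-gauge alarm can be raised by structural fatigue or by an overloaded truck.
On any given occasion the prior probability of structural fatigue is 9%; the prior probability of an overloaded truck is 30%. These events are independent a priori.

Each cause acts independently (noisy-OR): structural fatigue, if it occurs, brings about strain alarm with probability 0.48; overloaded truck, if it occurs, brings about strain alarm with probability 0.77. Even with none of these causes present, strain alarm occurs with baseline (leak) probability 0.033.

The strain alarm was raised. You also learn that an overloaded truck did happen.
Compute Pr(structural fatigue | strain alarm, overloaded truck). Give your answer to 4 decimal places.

Pr(structural fatigue | strain alarm, overloaded truck) ≈ 0.1011

Under noisy-OR, P(strain alarm | causes) = 1 − (1−0.033)·∏(1−qᵢ) over the active causes.
Sum P(strain alarm|·) weighted by the priors over both values of structural fatigue:
  P(strain alarm | overloaded truck) = 0.77759·0.91 + 0.884347·0.09
        = 0.707607 + 0.079591 = 0.787198
Keeping only the structural fatigue-present terms gives 0.079591, so
  P(structural fatigue | strain alarm, overloaded truck) = 0.079591 / 0.787198 ≈ 0.1011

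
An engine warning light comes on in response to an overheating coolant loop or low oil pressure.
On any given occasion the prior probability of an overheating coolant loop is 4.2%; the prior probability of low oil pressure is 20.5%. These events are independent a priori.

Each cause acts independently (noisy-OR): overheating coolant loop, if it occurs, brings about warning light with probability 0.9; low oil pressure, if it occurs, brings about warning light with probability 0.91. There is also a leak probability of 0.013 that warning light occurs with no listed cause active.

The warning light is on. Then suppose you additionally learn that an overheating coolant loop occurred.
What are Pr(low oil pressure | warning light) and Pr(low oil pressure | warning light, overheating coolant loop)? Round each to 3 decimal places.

Pr(low oil pressure | warning light) ≈ 0.824; Pr(low oil pressure | warning light, overheating coolant loop) ≈ 0.221

Under noisy-OR, P(warning light | causes) = 1 − (1−0.013)·∏(1−qᵢ) over the active causes.
P(warning light) = 0.013·0.958·0.795 + 0.91117·0.958·0.205 + 0.9013·0.042·0.795 + 0.991117·0.042·0.205 = 0.009901 + 0.178945 + 0.030094 + 0.008534 = 0.227474
The low oil pressure-present share is 0.178945 + 0.008534 = 0.187479.
P(low oil pressure | warning light) = 0.187479 / 0.227474 ≈ 0.824

Now also conditioning on overheating coolant loop=true:
P(warning light | overheating coolant loop) = 0.9013·0.795 + 0.991117·0.205 = 0.716534 + 0.203179 = 0.919713
The low oil pressure-present share is 0.991117·0.205 = 0.203179.
Hence the posterior is 0.203179/0.919713 ≈ 0.221.
The drop from 0.824 to 0.221 is the explaining-away (discounting) effect.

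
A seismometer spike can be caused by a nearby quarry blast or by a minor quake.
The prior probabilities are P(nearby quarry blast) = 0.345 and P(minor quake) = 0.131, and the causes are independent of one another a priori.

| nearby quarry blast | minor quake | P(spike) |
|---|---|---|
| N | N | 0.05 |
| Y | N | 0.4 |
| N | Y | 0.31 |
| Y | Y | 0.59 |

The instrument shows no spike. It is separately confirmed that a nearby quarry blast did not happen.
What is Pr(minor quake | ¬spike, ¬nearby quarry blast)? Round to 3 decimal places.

Pr(minor quake | ¬spike, ¬nearby quarry blast) ≈ 0.099

Numerator (weight on configurations with minor quake): 0.69*0.131 = 0.090390
The normalizing constant is 0.95*0.869 + 0.69*0.131 = 0.915940
P(minor quake | ¬spike, ¬nearby quarry blast) = 0.090390/0.915940 ≈ 0.099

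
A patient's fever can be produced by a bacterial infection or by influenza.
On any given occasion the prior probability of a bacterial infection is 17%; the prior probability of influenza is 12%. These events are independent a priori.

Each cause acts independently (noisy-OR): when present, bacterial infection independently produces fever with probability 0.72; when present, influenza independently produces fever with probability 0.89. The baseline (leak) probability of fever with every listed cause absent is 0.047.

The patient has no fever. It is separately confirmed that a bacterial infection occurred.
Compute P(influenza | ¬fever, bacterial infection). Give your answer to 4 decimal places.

Under noisy-OR, P(fever | causes) = 1 − (1−0.047)·∏(1−qᵢ) over the active causes.
Sum P(¬fever|·) weighted by the priors over both values of influenza:
  P(¬fever | bacterial infection) = 0.26684·0.88 + 0.029352·0.12
        = 0.234819 + 0.003522 = 0.238341
Keeping only the influenza-present terms gives 0.003522, so
  P(influenza | ¬fever, bacterial infection) = 0.003522 / 0.238341 ≈ 0.0148

P(influenza | ¬fever, bacterial infection) ≈ 0.0148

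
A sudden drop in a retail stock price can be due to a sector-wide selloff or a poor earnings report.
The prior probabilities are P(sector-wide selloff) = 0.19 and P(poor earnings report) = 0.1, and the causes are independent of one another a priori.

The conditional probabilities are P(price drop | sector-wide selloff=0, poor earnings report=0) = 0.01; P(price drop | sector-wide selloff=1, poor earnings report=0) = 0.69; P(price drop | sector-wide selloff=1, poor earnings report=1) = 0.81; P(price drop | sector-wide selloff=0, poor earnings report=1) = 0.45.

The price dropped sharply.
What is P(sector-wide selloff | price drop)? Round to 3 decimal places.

P(sector-wide selloff | price drop) ≈ 0.753

P(price drop) = 0.01×0.81×0.9 + 0.45×0.81×0.1 + 0.69×0.19×0.9 + 0.81×0.19×0.1 = 0.007290 + 0.036450 + 0.117990 + 0.015390 = 0.177120
Of this, 0.133380 comes from 0.117990 + 0.015390 (the sector-wide selloff=true cases).
Hence the posterior is 0.133380/0.177120 ≈ 0.753.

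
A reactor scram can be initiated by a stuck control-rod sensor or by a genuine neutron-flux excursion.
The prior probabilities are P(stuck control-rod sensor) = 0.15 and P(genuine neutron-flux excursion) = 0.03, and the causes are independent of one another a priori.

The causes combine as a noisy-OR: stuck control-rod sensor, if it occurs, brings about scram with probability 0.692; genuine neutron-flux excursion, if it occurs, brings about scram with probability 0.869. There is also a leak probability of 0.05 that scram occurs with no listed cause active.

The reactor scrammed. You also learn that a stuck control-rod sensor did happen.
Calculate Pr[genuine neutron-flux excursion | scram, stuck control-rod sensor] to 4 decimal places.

Pr[genuine neutron-flux excursion | scram, stuck control-rod sensor] ≈ 0.0403

Under noisy-OR, P(scram | causes) = 1 − (1−0.05)·∏(1−qᵢ) over the active causes.
P(scram | stuck control-rod sensor) = 0.7074*0.97 + 0.961669*0.03 = 0.686178 + 0.028850 = 0.715028
The genuine neutron-flux excursion-present share is 0.961669*0.03 = 0.028850.
P(genuine neutron-flux excursion | scram, stuck control-rod sensor) = 0.028850 / 0.715028 ≈ 0.0403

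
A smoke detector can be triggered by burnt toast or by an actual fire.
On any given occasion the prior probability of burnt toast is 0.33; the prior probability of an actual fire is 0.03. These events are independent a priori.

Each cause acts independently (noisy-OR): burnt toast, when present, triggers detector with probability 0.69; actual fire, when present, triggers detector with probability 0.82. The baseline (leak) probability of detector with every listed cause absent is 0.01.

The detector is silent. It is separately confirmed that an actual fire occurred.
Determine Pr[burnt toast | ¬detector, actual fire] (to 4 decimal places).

Pr[burnt toast | ¬detector, actual fire] ≈ 0.1325

Under noisy-OR, P(detector | causes) = 1 − (1−0.01)·∏(1−qᵢ) over the active causes.
P(¬detector | actual fire) = 0.1782*0.67 + 0.055242*0.33 = 0.119394 + 0.018230 = 0.137624
Restricting to configurations with burnt toast present: 0.055242*0.33 = 0.018230.
P(burnt toast | ¬detector, actual fire) = 0.018230 / 0.137624 ≈ 0.1325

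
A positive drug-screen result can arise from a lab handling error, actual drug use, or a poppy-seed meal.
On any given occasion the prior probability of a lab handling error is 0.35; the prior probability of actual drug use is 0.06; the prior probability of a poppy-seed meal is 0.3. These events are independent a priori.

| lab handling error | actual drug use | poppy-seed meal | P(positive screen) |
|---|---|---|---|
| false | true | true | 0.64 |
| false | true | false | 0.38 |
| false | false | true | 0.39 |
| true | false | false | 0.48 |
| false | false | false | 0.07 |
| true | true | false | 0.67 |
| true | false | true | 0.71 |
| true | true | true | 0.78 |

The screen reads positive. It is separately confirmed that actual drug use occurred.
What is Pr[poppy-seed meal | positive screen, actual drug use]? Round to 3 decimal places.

Enumerate the 4 (lab handling error, poppy-seed meal) configurations and weight by the priors:
  P(positive screen | actual drug use) = 0.38·0.65·0.7 + 0.64·0.65·0.3 + 0.67·0.35·0.7 + 0.78·0.35·0.3
        = 0.172900 + 0.124800 + 0.164150 + 0.081900 = 0.543750
Configurations with poppy-seed meal contribute 0.206700, so
  P(poppy-seed meal | positive screen, actual drug use) = 0.206700 / 0.543750 ≈ 0.380

Pr[poppy-seed meal | positive screen, actual drug use] ≈ 0.380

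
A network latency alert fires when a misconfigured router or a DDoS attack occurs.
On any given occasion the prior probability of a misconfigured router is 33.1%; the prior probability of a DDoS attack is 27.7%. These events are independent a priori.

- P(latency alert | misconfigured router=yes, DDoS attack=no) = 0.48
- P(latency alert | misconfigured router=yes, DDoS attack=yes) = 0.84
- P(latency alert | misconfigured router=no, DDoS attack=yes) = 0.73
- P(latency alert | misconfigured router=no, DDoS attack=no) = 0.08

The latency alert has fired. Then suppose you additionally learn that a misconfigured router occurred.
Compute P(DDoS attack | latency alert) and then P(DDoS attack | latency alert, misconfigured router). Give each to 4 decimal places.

Numerator (weight on configurations with DDoS attack): 0.135278 + 0.077017 = 0.212295
Normalizer over all consistent configurations: 0.08*0.669*0.723 + 0.73*0.669*0.277 + 0.48*0.331*0.723 + 0.84*0.331*0.277 = 0.365860
Posterior = 0.212295 / 0.365860 ≈ 0.5803

Now condition on the additional information:
Sum P(latency alert|·) weighted by the priors over both values of DDoS attack:
  P(latency alert | misconfigured router) = 0.48·0.723 + 0.84·0.277
        = 0.347040 + 0.232680 = 0.579720
The terms with DDoS attack present sum to 0.232680, so
  P(DDoS attack | latency alert, misconfigured router) = 0.232680 / 0.579720 ≈ 0.4014
This is intercausal reasoning (explaining away): once misconfigured router accounts for the latency alert, DDoS attack becomes less likely.

P(DDoS attack | latency alert) ≈ 0.5803; P(DDoS attack | latency alert, misconfigured router) ≈ 0.4014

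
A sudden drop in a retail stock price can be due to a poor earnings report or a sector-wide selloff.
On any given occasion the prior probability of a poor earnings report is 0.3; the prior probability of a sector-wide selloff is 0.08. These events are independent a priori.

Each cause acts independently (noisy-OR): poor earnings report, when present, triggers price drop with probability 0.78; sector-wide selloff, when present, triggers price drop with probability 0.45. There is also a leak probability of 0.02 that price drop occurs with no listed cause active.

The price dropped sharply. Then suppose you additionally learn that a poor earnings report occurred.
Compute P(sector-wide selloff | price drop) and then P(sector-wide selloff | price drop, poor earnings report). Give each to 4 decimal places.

Under noisy-OR, P(price drop | causes) = 1 − (1−0.02)·∏(1−qᵢ) over the active causes.
Weight on sector-wide selloff=true, given the evidence: 0.025816 + 0.021154 = 0.046970
The normalizing constant is 0.02*0.7*0.92 + 0.461*0.7*0.08 + 0.7844*0.3*0.92 + 0.88142*0.3*0.08 = 0.276344
Posterior = 0.046970 / 0.276344 ≈ 0.1700

With the extra evidence:
Numerator (weight on configurations with sector-wide selloff): 0.88142·0.08 = 0.070514
Denominator P(price drop | poor earnings report): 0.7844·0.92 + 0.88142·0.08 = 0.792162
P(sector-wide selloff | price drop, poor earnings report) = 0.070514/0.792162 ≈ 0.0890
The drop from 0.1700 to 0.0890 is the explaining-away (discounting) effect.

P(sector-wide selloff | price drop) ≈ 0.1700; P(sector-wide selloff | price drop, poor earnings report) ≈ 0.0890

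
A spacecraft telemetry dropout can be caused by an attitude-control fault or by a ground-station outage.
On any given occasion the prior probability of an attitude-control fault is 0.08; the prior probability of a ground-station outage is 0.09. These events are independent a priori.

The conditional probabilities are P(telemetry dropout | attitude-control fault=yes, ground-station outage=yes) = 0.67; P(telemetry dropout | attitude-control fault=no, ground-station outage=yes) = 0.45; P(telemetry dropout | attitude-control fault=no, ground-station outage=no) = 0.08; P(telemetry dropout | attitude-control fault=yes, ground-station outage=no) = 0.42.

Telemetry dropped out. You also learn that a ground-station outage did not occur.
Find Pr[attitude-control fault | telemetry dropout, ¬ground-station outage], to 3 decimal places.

Pr[attitude-control fault | telemetry dropout, ¬ground-station outage] ≈ 0.313

Enumerate both values of attitude-control fault and weight by the priors:
  P(telemetry dropout | ¬ground-station outage) = 0.08×0.92 + 0.42×0.08
        = 0.073600 + 0.033600 = 0.107200
Configurations with attitude-control fault contribute 0.033600, so
  P(attitude-control fault | telemetry dropout, ¬ground-station outage) = 0.033600 / 0.107200 ≈ 0.313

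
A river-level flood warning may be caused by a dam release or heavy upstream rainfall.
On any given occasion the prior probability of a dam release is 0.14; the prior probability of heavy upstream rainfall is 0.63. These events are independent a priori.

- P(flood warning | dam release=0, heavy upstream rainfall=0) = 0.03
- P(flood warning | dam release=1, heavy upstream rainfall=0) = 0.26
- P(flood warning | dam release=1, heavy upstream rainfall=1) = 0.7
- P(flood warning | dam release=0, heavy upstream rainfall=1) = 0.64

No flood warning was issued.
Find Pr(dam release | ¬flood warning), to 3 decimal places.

Pr(dam release | ¬flood warning) ≈ 0.114

Sum P(¬flood warning|·) weighted by the priors over the 4 (dam release, heavy upstream rainfall) configurations:
  P(¬flood warning) = 0.97*0.86*0.37 + 0.36*0.86*0.63 + 0.74*0.14*0.37 + 0.3*0.14*0.63
        = 0.308654 + 0.195048 + 0.038332 + 0.026460 = 0.568494
Configurations with dam release contribute 0.064792, so
  P(dam release | ¬flood warning) = 0.064792 / 0.568494 ≈ 0.114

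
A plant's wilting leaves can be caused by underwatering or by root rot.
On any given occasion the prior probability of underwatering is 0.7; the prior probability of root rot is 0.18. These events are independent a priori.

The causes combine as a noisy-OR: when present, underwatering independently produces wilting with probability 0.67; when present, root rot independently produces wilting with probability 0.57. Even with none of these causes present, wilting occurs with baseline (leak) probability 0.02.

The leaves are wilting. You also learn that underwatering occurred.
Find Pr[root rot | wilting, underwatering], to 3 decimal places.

Under noisy-OR, P(wilting | causes) = 1 − (1−0.02)·∏(1−qᵢ) over the active causes.
P(wilting | underwatering) = 0.6766*0.82 + 0.860938*0.18 = 0.554812 + 0.154969 = 0.709781
Of this, 0.154969 comes from 0.860938*0.18 (the root rot=true cases).
So P(root rot | wilting, underwatering) = 0.154969/0.709781 ≈ 0.218.

Pr[root rot | wilting, underwatering] ≈ 0.218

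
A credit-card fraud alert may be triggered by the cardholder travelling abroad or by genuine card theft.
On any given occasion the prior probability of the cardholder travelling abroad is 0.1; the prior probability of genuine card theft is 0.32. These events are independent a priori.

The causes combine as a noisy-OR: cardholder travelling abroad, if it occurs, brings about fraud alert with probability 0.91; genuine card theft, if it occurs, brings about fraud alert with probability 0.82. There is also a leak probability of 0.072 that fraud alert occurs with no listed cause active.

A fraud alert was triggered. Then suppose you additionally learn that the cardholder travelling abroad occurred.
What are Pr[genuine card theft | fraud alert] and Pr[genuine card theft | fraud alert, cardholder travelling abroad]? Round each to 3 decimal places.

Under noisy-OR, P(fraud alert | causes) = 1 − (1−0.072)·∏(1−qᵢ) over the active causes.
Enumerate the 4 (cardholder travelling abroad, genuine card theft) configurations and weight by the priors:
  P(fraud alert) = 0.072·0.9·0.68 + 0.83296·0.9·0.32 + 0.91648·0.1·0.68 + 0.984966·0.1·0.32
        = 0.044064 + 0.239892 + 0.062321 + 0.031519 = 0.377796
The terms with genuine card theft present sum to 0.271411, so
  P(genuine card theft | fraud alert) = 0.271411 / 0.377796 ≈ 0.718

With the extra evidence:
P(fraud alert | cardholder travelling abroad) = 0.91648×0.68 + 0.984966×0.32 = 0.623206 + 0.315189 = 0.938395
Of this, 0.315189 comes from 0.984966×0.32 (the genuine card theft=true cases).
Hence the posterior is 0.315189/0.938395 ≈ 0.336.

Pr[genuine card theft | fraud alert] ≈ 0.718; Pr[genuine card theft | fraud alert, cardholder travelling abroad] ≈ 0.336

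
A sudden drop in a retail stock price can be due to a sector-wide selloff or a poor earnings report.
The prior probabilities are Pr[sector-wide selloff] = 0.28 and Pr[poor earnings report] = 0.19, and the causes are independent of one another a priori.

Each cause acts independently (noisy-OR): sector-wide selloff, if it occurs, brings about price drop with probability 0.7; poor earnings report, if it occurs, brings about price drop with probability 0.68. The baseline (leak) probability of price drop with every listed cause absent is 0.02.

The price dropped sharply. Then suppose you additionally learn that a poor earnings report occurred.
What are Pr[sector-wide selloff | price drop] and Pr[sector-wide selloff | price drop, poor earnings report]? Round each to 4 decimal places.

Under noisy-OR, P(price drop | causes) = 1 − (1−0.02)·∏(1−qᵢ) over the active causes.
P(price drop) = 0.02·0.72·0.81 + 0.6864·0.72·0.19 + 0.706·0.28·0.81 + 0.90592·0.28·0.19 = 0.011664 + 0.093900 + 0.160121 + 0.048195 = 0.313880
Restricting to configurations with sector-wide selloff present: 0.160121 + 0.048195 = 0.208316.
Hence the posterior is 0.208316/0.313880 ≈ 0.6637.

Now condition on the additional information:
Enumerate both values of sector-wide selloff and weight by the priors:
  P(price drop | poor earnings report) = 0.6864*0.72 + 0.90592*0.28
        = 0.494208 + 0.253658 = 0.747866
Keeping only the sector-wide selloff-present terms gives 0.253658, so
  P(sector-wide selloff | price drop, poor earnings report) = 0.253658 / 0.747866 ≈ 0.3392

Pr[sector-wide selloff | price drop] ≈ 0.6637; Pr[sector-wide selloff | price drop, poor earnings report] ≈ 0.3392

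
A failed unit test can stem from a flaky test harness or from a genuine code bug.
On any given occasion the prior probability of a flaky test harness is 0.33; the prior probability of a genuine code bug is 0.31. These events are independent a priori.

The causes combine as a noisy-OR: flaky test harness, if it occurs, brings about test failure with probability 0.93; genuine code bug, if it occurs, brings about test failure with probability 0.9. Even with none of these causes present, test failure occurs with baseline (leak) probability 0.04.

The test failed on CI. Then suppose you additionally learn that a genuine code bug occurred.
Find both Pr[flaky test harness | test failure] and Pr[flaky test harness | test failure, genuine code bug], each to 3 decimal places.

Under noisy-OR, P(test failure | causes) = 1 − (1−0.04)·∏(1−qᵢ) over the active causes.
For the numerator, keep only flaky test harness=true terms: 0.212399 + 0.101613 = 0.314012
Denominator P(test failure): 0.04×0.67×0.69 + 0.904×0.67×0.31 + 0.9328×0.33×0.69 + 0.99328×0.33×0.31 = 0.520265
Posterior = 0.314012 / 0.520265 ≈ 0.604

Now also conditioning on genuine code bug=true:
Numerator (weight on configurations with flaky test harness): 0.99328·0.33 = 0.327782
Denominator P(test failure | genuine code bug): 0.904·0.67 + 0.99328·0.33 = 0.933462
Posterior = 0.327782 / 0.933462 ≈ 0.351
— genuine code bug explains away the evidence for flaky test harness.

Pr[flaky test harness | test failure] ≈ 0.604; Pr[flaky test harness | test failure, genuine code bug] ≈ 0.351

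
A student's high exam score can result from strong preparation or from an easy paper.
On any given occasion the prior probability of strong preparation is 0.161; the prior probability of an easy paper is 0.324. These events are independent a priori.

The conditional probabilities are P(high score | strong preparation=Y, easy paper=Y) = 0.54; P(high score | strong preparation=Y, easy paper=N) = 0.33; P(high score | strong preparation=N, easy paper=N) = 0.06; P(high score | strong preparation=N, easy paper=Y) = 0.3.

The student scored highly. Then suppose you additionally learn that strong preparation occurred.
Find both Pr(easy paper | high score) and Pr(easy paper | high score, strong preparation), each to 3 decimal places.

P(high score) = 0.06×0.839×0.676 + 0.3×0.839×0.324 + 0.33×0.161×0.676 + 0.54×0.161×0.324 = 0.034030 + 0.081551 + 0.035916 + 0.028169 = 0.179666
Of this, 0.109720 comes from 0.081551 + 0.028169 (the easy paper=true cases).
So P(easy paper | high score) = 0.109720/0.179666 ≈ 0.611.

Now condition on the additional information:
P(high score | strong preparation) = 0.33×0.676 + 0.54×0.324 = 0.223080 + 0.174960 = 0.398040
Of this, 0.174960 comes from 0.54×0.324 (the easy paper=true cases).
So P(easy paper | high score, strong preparation) = 0.174960/0.398040 ≈ 0.440.

Pr(easy paper | high score) ≈ 0.611; Pr(easy paper | high score, strong preparation) ≈ 0.440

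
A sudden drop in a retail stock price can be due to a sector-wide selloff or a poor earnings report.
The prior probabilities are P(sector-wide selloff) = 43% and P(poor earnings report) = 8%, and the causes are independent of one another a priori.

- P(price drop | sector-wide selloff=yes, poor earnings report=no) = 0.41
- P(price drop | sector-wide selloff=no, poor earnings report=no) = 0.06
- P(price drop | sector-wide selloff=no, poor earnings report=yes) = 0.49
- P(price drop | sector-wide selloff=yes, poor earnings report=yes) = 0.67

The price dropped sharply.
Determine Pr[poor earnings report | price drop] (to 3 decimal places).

P(price drop) = 0.06*0.57*0.92 + 0.49*0.57*0.08 + 0.41*0.43*0.92 + 0.67*0.43*0.08 = 0.031464 + 0.022344 + 0.162196 + 0.023048 = 0.239052
Of this, 0.045392 comes from 0.022344 + 0.023048 (the poor earnings report=true cases).
So P(poor earnings report | price drop) = 0.045392/0.239052 ≈ 0.190.

Pr[poor earnings report | price drop] ≈ 0.190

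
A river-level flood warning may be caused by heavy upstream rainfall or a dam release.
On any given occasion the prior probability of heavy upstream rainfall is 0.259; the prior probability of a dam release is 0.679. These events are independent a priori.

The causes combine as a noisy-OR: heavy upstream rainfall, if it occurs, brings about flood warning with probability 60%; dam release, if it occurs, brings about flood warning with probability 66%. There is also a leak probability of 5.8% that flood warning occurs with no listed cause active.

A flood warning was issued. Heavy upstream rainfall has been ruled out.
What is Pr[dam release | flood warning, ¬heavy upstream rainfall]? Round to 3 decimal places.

Pr[dam release | flood warning, ¬heavy upstream rainfall] ≈ 0.961

Under noisy-OR, P(flood warning | causes) = 1 − (1−0.058)·∏(1−qᵢ) over the active causes.
Sum P(flood warning|·) weighted by the priors over both values of dam release:
  P(flood warning | ¬heavy upstream rainfall) = 0.058×0.321 + 0.67972×0.679
        = 0.018618 + 0.461530 = 0.480148
Keeping only the dam release-present terms gives 0.461530, so
  P(dam release | flood warning, ¬heavy upstream rainfall) = 0.461530 / 0.480148 ≈ 0.961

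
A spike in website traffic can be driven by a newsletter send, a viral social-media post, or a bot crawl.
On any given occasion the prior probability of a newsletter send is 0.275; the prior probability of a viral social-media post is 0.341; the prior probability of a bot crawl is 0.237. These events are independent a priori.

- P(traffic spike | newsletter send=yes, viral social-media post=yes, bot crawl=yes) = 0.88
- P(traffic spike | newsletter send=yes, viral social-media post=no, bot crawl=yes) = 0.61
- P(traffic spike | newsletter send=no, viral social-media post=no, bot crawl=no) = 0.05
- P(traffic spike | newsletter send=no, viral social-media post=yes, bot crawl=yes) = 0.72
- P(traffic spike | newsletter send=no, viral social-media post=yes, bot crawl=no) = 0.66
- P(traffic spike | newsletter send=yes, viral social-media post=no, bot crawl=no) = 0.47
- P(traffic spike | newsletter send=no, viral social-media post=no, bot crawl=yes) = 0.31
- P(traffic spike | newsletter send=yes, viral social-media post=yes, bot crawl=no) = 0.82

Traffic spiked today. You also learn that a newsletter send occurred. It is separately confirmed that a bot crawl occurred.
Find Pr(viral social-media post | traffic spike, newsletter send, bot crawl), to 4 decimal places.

Enumerate both values of viral social-media post and weight by the priors:
  P(traffic spike | newsletter send, bot crawl) = 0.61*0.659 + 0.88*0.341
        = 0.401990 + 0.300080 = 0.702070
Configurations with viral social-media post contribute 0.300080, so
  P(viral social-media post | traffic spike, newsletter send, bot crawl) = 0.300080 / 0.702070 ≈ 0.4274

Pr(viral social-media post | traffic spike, newsletter send, bot crawl) ≈ 0.4274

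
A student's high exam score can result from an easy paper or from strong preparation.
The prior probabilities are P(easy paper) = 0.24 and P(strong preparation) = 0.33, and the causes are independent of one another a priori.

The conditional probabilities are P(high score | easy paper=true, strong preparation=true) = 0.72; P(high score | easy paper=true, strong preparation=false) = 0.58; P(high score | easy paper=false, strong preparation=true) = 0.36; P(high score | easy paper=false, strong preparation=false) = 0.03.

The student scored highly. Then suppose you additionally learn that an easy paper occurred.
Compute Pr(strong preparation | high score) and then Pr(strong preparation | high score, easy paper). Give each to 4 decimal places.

P(high score) = 0.03×0.76×0.67 + 0.36×0.76×0.33 + 0.58×0.24×0.67 + 0.72×0.24×0.33 = 0.015276 + 0.090288 + 0.093264 + 0.057024 = 0.255852
Restricting to configurations with strong preparation present: 0.090288 + 0.057024 = 0.147312.
P(strong preparation | high score) = 0.147312 / 0.255852 ≈ 0.5758

Now also conditioning on easy paper=true:
Sum P(high score|·) weighted by the priors over both values of strong preparation:
  P(high score | easy paper) = 0.58·0.67 + 0.72·0.33
        = 0.388600 + 0.237600 = 0.626200
The terms with strong preparation present sum to 0.237600, so
  P(strong preparation | high score, easy paper) = 0.237600 / 0.626200 ≈ 0.3794
The drop from 0.5758 to 0.3794 is the explaining-away (discounting) effect.

Pr(strong preparation | high score) ≈ 0.5758; Pr(strong preparation | high score, easy paper) ≈ 0.3794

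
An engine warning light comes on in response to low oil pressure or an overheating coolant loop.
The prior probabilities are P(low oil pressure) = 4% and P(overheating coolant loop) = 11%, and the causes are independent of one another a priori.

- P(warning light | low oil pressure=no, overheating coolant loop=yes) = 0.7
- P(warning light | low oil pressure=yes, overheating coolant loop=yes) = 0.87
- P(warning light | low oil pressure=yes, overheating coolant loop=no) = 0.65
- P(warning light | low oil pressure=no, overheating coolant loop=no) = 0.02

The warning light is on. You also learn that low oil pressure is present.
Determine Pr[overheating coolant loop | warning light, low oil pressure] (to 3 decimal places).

P(warning light | low oil pressure) = 0.65*0.89 + 0.87*0.11 = 0.578500 + 0.095700 = 0.674200
Of this, 0.095700 comes from 0.87*0.11 (the overheating coolant loop=true cases).
P(overheating coolant loop | warning light, low oil pressure) = 0.095700 / 0.674200 ≈ 0.142

Pr[overheating coolant loop | warning light, low oil pressure] ≈ 0.142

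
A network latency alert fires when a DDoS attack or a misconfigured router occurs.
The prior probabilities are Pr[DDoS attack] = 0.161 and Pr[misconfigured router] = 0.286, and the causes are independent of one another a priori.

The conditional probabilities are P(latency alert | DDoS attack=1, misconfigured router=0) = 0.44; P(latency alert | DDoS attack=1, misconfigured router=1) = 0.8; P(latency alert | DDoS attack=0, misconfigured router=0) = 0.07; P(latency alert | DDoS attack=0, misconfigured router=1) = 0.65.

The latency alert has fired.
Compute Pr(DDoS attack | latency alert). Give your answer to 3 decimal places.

By total probability over the 4 (DDoS attack, misconfigured router) configurations:
  P(latency alert) = 0.07×0.839×0.714 + 0.65×0.839×0.286 + 0.44×0.161×0.714 + 0.8×0.161×0.286
        = 0.041933 + 0.155970 + 0.050580 + 0.036837 = 0.285320
Keeping only the DDoS attack-present terms gives 0.087417, so
  P(DDoS attack | latency alert) = 0.087417 / 0.285320 ≈ 0.306

Pr(DDoS attack | latency alert) ≈ 0.306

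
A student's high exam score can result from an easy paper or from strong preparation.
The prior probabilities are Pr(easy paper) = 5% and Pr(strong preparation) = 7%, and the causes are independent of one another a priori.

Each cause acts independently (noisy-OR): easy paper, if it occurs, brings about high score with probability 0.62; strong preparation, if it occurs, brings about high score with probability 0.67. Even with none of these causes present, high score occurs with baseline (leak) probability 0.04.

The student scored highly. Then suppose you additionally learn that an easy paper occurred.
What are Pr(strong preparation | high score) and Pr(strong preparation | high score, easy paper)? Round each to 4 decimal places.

Under noisy-OR, P(high score | causes) = 1 − (1−0.04)·∏(1−qᵢ) over the active causes.
P(high score) = 0.04*0.95*0.93 + 0.6832*0.95*0.07 + 0.6352*0.05*0.93 + 0.879616*0.05*0.07 = 0.035340 + 0.045433 + 0.029537 + 0.003079 = 0.113389
Restricting to configurations with strong preparation present: 0.045433 + 0.003079 = 0.048512.
So P(strong preparation | high score) = 0.048512/0.113389 ≈ 0.4278.

Now condition on the additional information:
Sum P(high score|·) weighted by the priors over both values of strong preparation:
  P(high score | easy paper) = 0.6352×0.93 + 0.879616×0.07
        = 0.590736 + 0.061573 = 0.652309
Configurations with strong preparation contribute 0.061573, so
  P(strong preparation | high score, easy paper) = 0.061573 / 0.652309 ≈ 0.0944
Conditioning on easy paper lowers the posterior on strong preparation: the classic explaining-away effect in a common-effect structure.

Pr(strong preparation | high score) ≈ 0.4278; Pr(strong preparation | high score, easy paper) ≈ 0.0944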